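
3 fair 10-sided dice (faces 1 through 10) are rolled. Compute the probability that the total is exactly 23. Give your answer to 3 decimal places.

0.036

There are 10^3 = 1000 equally likely outcomes.
The number of ordered 3-tuples from {1,…,10} summing to 23 is 36.
P(sum = 23) = 36/1000 = 9/250 ≈ 0.036.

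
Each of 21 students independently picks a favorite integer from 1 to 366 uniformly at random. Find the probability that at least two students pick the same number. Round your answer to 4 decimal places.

It's easier to compute the probability that all 21 are distinct.
P(all distinct) = 366/366 · 365/366 · ··· · 346/366 ≈ 0.5572.
So the probability of at least one match is 1 − 0.5572 = 0.4428.

0.4428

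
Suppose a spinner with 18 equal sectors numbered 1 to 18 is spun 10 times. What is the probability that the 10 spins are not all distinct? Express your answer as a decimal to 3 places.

0.956

P(all 10 different) = 18/18 · 17/18 · ··· · 9/18 ≈ 0.044.
P(at least two equal) = 1 − 0.044 = 0.956.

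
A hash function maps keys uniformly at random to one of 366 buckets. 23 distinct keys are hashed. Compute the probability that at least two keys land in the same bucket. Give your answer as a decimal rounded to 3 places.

It's easier to compute the probability that all 23 are distinct.
P(all distinct) = 366/366 · 365/366 · ··· · 344/366 ≈ 0.494.
So the probability of at least one match is 1 − 0.494 = 0.506.

0.506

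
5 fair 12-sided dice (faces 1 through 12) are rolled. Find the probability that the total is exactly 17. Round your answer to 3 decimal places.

There are 12^5 = 248832 equally likely outcomes.
The number of ordered 5-tuples from {1,…,12} summing to 17 is 1815.
P(sum = 17) = 1815/248832 = 605/82944 ≈ 0.007.

0.007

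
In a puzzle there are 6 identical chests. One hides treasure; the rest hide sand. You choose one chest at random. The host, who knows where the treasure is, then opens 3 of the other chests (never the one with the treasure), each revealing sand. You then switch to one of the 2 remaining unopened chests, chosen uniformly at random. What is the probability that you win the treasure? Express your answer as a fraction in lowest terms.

Your original chest holds the treasure with probability 1/6, so the other 5 collectively hold it with probability 5/6.
The host can always find 3 empty chests to open, so the reveals don't change that 5/6; it is now spread over the 2 remaining unopened chests.
P(win by switching) = (5/6) · (1/2) = 5/12.

5/12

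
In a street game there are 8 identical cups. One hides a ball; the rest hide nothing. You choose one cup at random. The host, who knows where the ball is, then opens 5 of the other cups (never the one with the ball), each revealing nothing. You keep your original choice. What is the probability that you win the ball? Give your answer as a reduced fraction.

The host can always open 5 empty cups regardless of your choice, so the reveals give no information about your original cup.
P(win by staying) = 1/8.

1/8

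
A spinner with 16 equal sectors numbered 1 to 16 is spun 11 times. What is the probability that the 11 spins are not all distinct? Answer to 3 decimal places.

0.990

P(all 11 different) = 16/16 · 15/16 · ··· · 6/16 ≈ 0.010.
P(at least two equal) = 1 − 0.010 = 0.990.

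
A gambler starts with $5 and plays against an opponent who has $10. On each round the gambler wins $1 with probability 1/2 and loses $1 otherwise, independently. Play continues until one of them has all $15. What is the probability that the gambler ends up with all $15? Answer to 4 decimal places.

With a fair step, P(i) = ½P(i−1) + ½P(i+1) with P(0)=0, P(15)=1 has the linear solution P(i) = i/15.
P(5) = 5/15 = 1/3 ≈ 0.3333.

0.3333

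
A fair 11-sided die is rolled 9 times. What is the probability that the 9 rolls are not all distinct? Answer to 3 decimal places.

0.992

P(all 9 different) = 11/11 · 10/11 · ··· · 3/11 ≈ 0.008.
P(at least two equal) = 1 − 0.008 = 0.992.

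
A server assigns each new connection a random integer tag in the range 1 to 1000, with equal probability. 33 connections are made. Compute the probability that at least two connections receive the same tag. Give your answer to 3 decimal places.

It's easier to compute the probability that all 33 are distinct.
P(all distinct) = 1000/1000 · 999/1000 · ··· · 968/1000 ≈ 0.586.
So the probability of at least one match is 1 − 0.586 = 0.414.

0.414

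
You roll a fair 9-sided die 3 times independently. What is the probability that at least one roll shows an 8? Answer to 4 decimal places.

0.2977

P(no roll shows an 8) = (8/9)^3 ≈ 0.7023.
P(at least one) = 1 − 0.7023 = 0.2977.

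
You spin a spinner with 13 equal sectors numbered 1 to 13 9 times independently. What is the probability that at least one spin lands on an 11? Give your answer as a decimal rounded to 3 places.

0.513

P(no spin lands on an 11) = (12/13)^9 ≈ 0.487.
P(at least one) = 1 − 0.487 = 0.513.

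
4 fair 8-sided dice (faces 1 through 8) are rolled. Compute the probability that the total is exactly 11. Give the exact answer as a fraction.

There are 8^4 = 4096 equally likely outcomes.
The number of ordered 4-tuples from {1,…,8} summing to 11 is 120.
P(sum = 11) = 120/4096 = 15/512.

15/512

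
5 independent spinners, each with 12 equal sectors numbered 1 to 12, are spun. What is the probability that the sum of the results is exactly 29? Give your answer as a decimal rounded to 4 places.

There are 12^5 = 248832 equally likely outcomes.
The number of ordered 5-tuples from {1,…,12} summing to 29 is 11385.
P(sum = 29) = 11385/248832 = 1265/27648 ≈ 0.0458.

0.0458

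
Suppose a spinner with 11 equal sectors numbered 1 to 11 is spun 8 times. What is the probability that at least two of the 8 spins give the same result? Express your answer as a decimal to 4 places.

0.9690

P(all 8 different) = 11/11 · 10/11 · ··· · 4/11 ≈ 0.0310.
P(at least two equal) = 1 − 0.0310 = 0.9690.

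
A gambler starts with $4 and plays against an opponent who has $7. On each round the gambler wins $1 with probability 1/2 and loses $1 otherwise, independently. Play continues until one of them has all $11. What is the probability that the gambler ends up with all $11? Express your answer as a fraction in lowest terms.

4/11

With a fair step, P(i) = ½P(i−1) + ½P(i+1) with P(0)=0, P(11)=1 has the linear solution P(i) = i/11.
P(4) = 4/11.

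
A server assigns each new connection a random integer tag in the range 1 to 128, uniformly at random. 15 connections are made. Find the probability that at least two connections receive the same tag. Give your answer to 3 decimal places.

It's easier to compute the probability that all 15 are distinct.
P(all distinct) = 128/128 · 127/128 · ··· · 114/128 ≈ 0.426.
So the probability of at least one match is 1 − 0.426 = 0.574.

0.574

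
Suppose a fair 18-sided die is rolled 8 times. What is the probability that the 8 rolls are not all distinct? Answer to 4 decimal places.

0.8399

P(all 8 different) = 18/18 · 17/18 · ··· · 11/18 ≈ 0.1601.
P(at least two equal) = 1 − 0.1601 = 0.8399.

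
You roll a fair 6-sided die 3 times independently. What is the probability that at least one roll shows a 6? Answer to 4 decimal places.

0.4213

P(no roll shows a 6) = (5/6)^3 ≈ 0.5787.
P(at least one) = 1 − 0.5787 = 0.4213.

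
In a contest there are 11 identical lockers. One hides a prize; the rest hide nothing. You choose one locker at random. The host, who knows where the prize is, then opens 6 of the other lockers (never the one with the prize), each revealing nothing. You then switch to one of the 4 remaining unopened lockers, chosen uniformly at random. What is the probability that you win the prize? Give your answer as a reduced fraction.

5/22

Your original locker holds the prize with probability 1/11, so the other 10 collectively hold it with probability 10/11.
The host can always find 6 empty lockers to open, so the reveals don't change that 10/11; it is now spread over the 4 remaining unopened lockers.
P(win by switching) = (10/11) · (1/4) = 5/22.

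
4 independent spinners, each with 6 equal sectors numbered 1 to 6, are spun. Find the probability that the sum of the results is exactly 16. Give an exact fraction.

125/1296

There are 6^4 = 1296 equally likely outcomes.
The number of ordered 4-tuples from {1,…,6} summing to 16 is 125.
P(sum = 16) = 125/1296.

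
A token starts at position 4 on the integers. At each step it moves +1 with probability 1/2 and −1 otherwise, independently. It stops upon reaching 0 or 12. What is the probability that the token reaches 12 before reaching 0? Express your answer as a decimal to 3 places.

0.333

With a fair step, P(i) = ½P(i−1) + ½P(i+1) with P(0)=0, P(12)=1 has the linear solution P(i) = i/12.
P(4) = 4/12 = 1/3 ≈ 0.333.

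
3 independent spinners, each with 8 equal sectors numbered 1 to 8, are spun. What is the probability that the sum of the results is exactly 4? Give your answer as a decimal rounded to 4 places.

There are 8^3 = 512 equally likely outcomes.
The number of ordered 3-tuples from {1,…,8} summing to 4 is 3.
P(sum = 4) = 3/512 ≈ 0.0059.

0.0059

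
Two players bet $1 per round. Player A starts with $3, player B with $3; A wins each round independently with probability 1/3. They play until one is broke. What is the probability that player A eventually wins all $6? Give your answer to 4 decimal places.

Let r = q/p = (2/3)/(1/3) = 2. The recurrence P(i) = p·P(i+1) + q·P(i−1) with P(0)=0, P(6)=1 gives P(i) = (1 − r^i)/(1 − r^6).
P(3) = (1 − (2)^3) / (1 − (2)^6) = 1/9 ≈ 0.1111.

0.1111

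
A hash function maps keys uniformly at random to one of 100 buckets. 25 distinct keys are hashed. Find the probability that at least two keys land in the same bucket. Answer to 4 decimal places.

It's easier to compute the probability that all 25 are distinct.
P(all distinct) = 100/100 · 99/100 · ··· · 76/100 ≈ 0.0376.
So the probability of at least one match is 1 − 0.0376 = 0.9624.

0.9624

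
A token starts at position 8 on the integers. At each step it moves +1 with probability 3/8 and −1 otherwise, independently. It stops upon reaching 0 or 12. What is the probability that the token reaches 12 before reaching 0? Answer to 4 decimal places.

0.1277

Let r = q/p = (5/8)/(3/8) = 5/3. The recurrence P(i) = p·P(i+1) + q·P(i−1) with P(0)=0, P(12)=1 gives P(i) = (1 − r^i)/(1 − r^12).
P(8) = (1 − (5/3)^8) / (1 − (5/3)^12) = 57186/447811 ≈ 0.1277.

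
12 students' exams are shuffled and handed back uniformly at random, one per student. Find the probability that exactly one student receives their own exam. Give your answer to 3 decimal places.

0.368

Choose which one is fixed: C(12,1) = 12 ways.
The remaining 11 must have no fixed point: D(11) = 14684570.
P = 12·14684570/479001600 = 1468457/3991680 ≈ 0.368.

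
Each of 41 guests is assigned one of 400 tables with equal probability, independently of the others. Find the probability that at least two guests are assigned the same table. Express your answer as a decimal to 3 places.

It's easier to compute the probability that all 41 are distinct.
P(all distinct) = 400/400 · 399/400 · ··· · 360/400 ≈ 0.120.
So the probability of at least one match is 1 − 0.120 = 0.880.

0.880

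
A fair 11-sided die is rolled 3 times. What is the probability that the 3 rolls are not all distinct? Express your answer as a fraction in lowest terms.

31/121

P(all 3 different) = 11/11 · 10/11 · ··· · 9/11 = 90/121.
P(at least two equal) = 1 − 90/121 = 31/121.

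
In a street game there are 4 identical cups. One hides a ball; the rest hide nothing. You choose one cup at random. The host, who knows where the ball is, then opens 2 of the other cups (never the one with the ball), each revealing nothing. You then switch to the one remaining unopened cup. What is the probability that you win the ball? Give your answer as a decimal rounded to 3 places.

Your original cup holds the ball with probability 1/4, so the other 3 collectively hold it with probability 3/4.
The host can always find 2 empty cups to open, so the reveals don't change that 3/4; it is now spread over the 1 remaining unopened cup.
P(win by switching) = (3/4) · (1/1) = 3/4 ≈ 0.750.

0.750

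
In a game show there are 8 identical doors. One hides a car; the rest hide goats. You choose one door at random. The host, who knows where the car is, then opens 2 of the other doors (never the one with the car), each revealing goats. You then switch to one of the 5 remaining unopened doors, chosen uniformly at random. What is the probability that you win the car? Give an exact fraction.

7/40

Your original door holds the car with probability 1/8, so the other 7 collectively hold it with probability 7/8.
The host can always find 2 empty doors to open, so the reveals don't change that 7/8; it is now spread over the 5 remaining unopened doors.
P(win by switching) = (7/8) · (1/5) = 7/40.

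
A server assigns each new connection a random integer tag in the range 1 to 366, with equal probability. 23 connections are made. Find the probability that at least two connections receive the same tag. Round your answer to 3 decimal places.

0.506

It's easier to compute the probability that all 23 are distinct.
P(all distinct) = 366/366 · 365/366 · ··· · 344/366 ≈ 0.494.
So the probability of at least one match is 1 − 0.494 = 0.506.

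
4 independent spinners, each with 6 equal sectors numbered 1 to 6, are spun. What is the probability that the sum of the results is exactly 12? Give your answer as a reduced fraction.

125/1296

There are 6^4 = 1296 equally likely outcomes.
The number of ordered 4-tuples from {1,…,6} summing to 12 is 125.
P(sum = 12) = 125/1296.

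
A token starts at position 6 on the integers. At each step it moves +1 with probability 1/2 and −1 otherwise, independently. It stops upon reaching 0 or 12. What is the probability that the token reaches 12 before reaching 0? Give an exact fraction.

1/2

With a fair step, P(i) = ½P(i−1) + ½P(i+1) with P(0)=0, P(12)=1 has the linear solution P(i) = i/12.
P(6) = 6/12 = 1/2.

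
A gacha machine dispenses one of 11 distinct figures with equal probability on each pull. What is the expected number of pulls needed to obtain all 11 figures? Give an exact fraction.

83711/2520

After i distinct types are collected, each trial gives a new one with probability (11−i)/11, so the expected wait for the next new type is 11/(11−i).
E = 11/11 + 11/10 + 11/9 + 11/8 + 11/7 + 11/6 + 11/5 + 11/4 + 11/3 + 11/2 + 11/1 = 83711/2520.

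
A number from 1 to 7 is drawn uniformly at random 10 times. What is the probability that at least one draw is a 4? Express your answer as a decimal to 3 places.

0.786

P(no draw is a 4) = (6/7)^10 ≈ 0.214.
P(at least one) = 1 − 0.214 = 0.786.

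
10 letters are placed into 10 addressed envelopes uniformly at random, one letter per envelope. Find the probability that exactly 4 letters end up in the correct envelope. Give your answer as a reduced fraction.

Choose which 4 of the 10 are fixed: C(10,4) = 210 ways.
The remaining 6 must have no fixed point: D(6) = 265.
P = 210·265/3628800 = 53/3456.

53/3456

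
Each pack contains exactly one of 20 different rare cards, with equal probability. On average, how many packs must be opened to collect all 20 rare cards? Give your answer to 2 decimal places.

After i distinct types are collected, each trial gives a new one with probability (20−i)/20, so the expected wait for the next new type is 20/(20−i).
E = 20/20 + 20/19 + 20/18 + 20/17 + 20/16 + 20/15 + 20/14 + 20/13 + 20/12 + 20/11 + 20/10 + 20/9 + 20/8 + 20/7 + 20/6 + 20/5 + 20/4 + 20/3 + 20/2 + 20/1 = 279175675/3879876 ≈ 71.95.

71.95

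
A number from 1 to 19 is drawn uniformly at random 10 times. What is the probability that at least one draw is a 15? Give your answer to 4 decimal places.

P(no draw is a 15) = (18/19)^10 ≈ 0.5824.
P(at least one) = 1 − 0.5824 = 0.4176.

0.4176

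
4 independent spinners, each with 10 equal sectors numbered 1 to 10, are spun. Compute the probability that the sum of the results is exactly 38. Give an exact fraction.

There are 10^4 = 10000 equally likely outcomes.
The number of ordered 4-tuples from {1,…,10} summing to 38 is 10.
P(sum = 38) = 10/10000 = 1/1000.

1/1000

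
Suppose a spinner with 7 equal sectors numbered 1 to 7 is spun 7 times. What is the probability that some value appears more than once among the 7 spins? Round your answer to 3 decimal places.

0.994

P(all 7 different) = 7/7 · 6/7 · ··· · 1/7 ≈ 0.006.
P(at least two equal) = 1 − 0.006 = 0.994.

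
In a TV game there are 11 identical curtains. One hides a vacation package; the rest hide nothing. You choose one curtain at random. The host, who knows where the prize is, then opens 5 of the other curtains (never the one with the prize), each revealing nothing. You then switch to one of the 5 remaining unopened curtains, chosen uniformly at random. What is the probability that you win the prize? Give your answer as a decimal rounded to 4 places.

0.1818

Your original curtain holds the prize with probability 1/11, so the other 10 collectively hold it with probability 10/11.
The host can always find 5 empty curtains to open, so the reveals don't change that 10/11; it is now spread over the 5 remaining unopened curtains.
P(win by switching) = (10/11) · (1/5) = 2/11 ≈ 0.1818.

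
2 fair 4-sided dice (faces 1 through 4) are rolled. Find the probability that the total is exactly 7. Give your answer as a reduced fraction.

There are 4^2 = 16 equally likely outcomes.
The number of ordered 2-tuples from {1,…,4} summing to 7 is 2.
P(sum = 7) = 2/16 = 1/8.

1/8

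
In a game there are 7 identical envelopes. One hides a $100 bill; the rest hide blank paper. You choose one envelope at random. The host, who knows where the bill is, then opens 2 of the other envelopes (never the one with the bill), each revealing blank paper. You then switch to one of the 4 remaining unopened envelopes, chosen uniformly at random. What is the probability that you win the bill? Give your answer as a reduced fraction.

Your original envelope holds the bill with probability 1/7, so the other 6 collectively hold it with probability 6/7.
The host can always find 2 empty envelopes to open, so the reveals don't change that 6/7; it is now spread over the 4 remaining unopened envelopes.
P(win by switching) = (6/7) · (1/4) = 3/14.

3/14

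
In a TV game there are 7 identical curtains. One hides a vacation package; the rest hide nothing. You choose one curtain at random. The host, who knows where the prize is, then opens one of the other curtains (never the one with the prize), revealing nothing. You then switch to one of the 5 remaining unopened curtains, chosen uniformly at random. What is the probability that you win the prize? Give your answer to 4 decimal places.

0.1714

Your original curtain holds the prize with probability 1/7, so the other 6 collectively hold it with probability 6/7.
The host can always find an empty curtain to open, so this doesn't change that 6/7; it is now spread over the 5 remaining unopened curtains.
P(win by switching) = (6/7) · (1/5) = 6/35 ≈ 0.1714.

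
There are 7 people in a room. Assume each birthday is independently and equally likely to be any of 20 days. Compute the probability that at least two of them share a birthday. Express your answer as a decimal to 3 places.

It's easier to compute the probability that all 7 are distinct.
P(all distinct) = 20/20 · 19/20 · ··· · 14/20 ≈ 0.305.
So the probability of at least one match is 1 − 0.305 = 0.695.

0.695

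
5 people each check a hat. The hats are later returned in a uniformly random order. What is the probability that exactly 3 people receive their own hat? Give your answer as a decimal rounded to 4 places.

0.0833

Choose which 3 of the 5 are fixed: C(5,3) = 10 ways.
The remaining 2 must have no fixed point: D(2) = 1.
P = 10·1/120 = 1/12 ≈ 0.0833.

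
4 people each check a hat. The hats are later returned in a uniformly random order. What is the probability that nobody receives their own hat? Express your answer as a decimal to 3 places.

0.375

This is the derangement probability: permutations of 4 with no fixed point.
D(4) = 4! · (1 − 1/1! + 1/2! − ··· + (−1)^4/4!) = 9.
P = 9/24 = 3/8 ≈ 0.375.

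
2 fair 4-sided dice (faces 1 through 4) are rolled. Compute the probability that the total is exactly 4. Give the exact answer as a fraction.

There are 4^2 = 16 equally likely outcomes.
The number of ordered 2-tuples from {1,…,4} summing to 4 is 3.
P(sum = 4) = 3/16.

3/16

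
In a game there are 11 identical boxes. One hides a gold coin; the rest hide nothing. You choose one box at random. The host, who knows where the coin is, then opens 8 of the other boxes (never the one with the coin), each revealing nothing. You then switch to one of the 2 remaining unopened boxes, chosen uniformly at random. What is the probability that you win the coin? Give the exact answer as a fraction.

Your original box holds the coin with probability 1/11, so the other 10 collectively hold it with probability 10/11.
The host can always find 8 empty boxes to open, so the reveals don't change that 10/11; it is now spread over the 2 remaining unopened boxes.
P(win by switching) = (10/11) · (1/2) = 5/11.

5/11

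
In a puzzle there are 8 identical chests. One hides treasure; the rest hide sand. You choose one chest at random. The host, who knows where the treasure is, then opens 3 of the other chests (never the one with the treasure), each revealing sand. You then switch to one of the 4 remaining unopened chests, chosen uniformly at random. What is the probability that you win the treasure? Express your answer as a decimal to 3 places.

Your original chest holds the treasure with probability 1/8, so the other 7 collectively hold it with probability 7/8.
The host can always find 3 empty chests to open, so the reveals don't change that 7/8; it is now spread over the 4 remaining unopened chests.
P(win by switching) = (7/8) · (1/4) = 7/32 ≈ 0.219.

0.219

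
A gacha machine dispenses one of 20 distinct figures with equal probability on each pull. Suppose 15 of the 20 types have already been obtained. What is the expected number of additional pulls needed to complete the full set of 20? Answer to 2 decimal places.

Starting from 15 distinct types, each trial gives a new one with probability (20−i)/20 when i types are held, so the wait for the next new type is 20/(20−i).
E = 20/5 + 20/4 + 20/3 + 20/2 + 20/1 = 137/3 ≈ 45.67.

45.67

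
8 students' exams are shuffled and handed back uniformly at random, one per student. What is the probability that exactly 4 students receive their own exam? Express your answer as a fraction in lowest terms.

Choose which 4 of the 8 are fixed: C(8,4) = 70 ways.
The remaining 4 must have no fixed point: D(4) = 9.
P = 70·9/40320 = 1/64.

1/64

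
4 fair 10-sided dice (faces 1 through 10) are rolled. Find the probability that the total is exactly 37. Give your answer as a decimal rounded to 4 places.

0.0020

There are 10^4 = 10000 equally likely outcomes.
The number of ordered 4-tuples from {1,…,10} summing to 37 is 20.
P(sum = 37) = 20/10000 = 1/500 ≈ 0.0020.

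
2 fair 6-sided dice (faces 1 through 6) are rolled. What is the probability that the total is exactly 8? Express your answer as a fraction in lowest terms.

5/36

There are 6^2 = 36 equally likely outcomes.
The number of ordered 2-tuples from {1,…,6} summing to 8 is 5.
P(sum = 8) = 5/36.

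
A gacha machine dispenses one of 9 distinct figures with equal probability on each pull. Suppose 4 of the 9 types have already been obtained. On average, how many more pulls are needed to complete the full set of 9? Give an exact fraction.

411/20

Starting from 4 distinct types, each trial gives a new one with probability (9−i)/9 when i types are held, so the wait for the next new type is 9/(9−i).
E = 9/5 + 9/4 + 9/3 + 9/2 + 9/1 = 411/20.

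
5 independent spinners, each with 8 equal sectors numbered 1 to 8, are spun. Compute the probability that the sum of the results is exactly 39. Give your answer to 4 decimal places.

0.0002

There are 8^5 = 32768 equally likely outcomes.
The number of ordered 5-tuples from {1,…,8} summing to 39 is 5.
P(sum = 39) = 5/32768 ≈ 0.0002.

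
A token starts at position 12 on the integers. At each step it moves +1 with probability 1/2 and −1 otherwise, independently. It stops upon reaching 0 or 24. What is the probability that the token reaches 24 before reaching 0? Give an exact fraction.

1/2

With a fair step, P(i) = ½P(i−1) + ½P(i+1) with P(0)=0, P(24)=1 has the linear solution P(i) = i/24.
P(12) = 12/24 = 1/2.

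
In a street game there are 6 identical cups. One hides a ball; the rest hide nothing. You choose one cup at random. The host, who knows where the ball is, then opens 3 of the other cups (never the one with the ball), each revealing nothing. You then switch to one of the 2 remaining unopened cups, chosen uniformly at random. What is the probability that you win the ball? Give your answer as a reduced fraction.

Your original cup holds the ball with probability 1/6, so the other 5 collectively hold it with probability 5/6.
The host can always find 3 empty cups to open, so the reveals don't change that 5/6; it is now spread over the 2 remaining unopened cups.
P(win by switching) = (5/6) · (1/2) = 5/12.

5/12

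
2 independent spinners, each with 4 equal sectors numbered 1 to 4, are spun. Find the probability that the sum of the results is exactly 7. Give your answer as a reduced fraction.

1/8

There are 4^2 = 16 equally likely outcomes.
The number of ordered 2-tuples from {1,…,4} summing to 7 is 2.
P(sum = 7) = 2/16 = 1/8.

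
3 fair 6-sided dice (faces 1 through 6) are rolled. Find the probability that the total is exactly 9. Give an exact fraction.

There are 6^3 = 216 equally likely outcomes.
The number of ordered 3-tuples from {1,…,6} summing to 9 is 25.
P(sum = 9) = 25/216.

25/216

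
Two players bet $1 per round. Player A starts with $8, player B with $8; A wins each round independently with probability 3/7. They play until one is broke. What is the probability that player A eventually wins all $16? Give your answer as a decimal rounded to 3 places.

0.091

Let r = q/p = (4/7)/(3/7) = 4/3. The recurrence P(i) = p·P(i+1) + q·P(i−1) with P(0)=0, P(16)=1 gives P(i) = (1 − r^i)/(1 − r^16).
P(8) = (1 − (4/3)^8) / (1 − (4/3)^16) = 6561/72097 ≈ 0.091.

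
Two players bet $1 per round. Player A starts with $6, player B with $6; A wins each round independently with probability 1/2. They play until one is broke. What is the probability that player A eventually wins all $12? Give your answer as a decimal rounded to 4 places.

With a fair step, P(i) = ½P(i−1) + ½P(i+1) with P(0)=0, P(12)=1 has the linear solution P(i) = i/12.
P(6) = 6/12 = 1/2 ≈ 0.5000.

0.5000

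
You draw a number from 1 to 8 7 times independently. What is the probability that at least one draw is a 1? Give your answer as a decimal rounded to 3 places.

0.607

P(no draw is a 1) = (7/8)^7 ≈ 0.393.
P(at least one) = 1 − 0.393 = 0.607.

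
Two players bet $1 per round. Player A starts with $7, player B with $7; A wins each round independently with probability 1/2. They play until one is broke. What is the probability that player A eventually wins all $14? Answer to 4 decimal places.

With a fair step, P(i) = ½P(i−1) + ½P(i+1) with P(0)=0, P(14)=1 has the linear solution P(i) = i/14.
P(7) = 7/14 = 1/2 ≈ 0.5000.

0.5000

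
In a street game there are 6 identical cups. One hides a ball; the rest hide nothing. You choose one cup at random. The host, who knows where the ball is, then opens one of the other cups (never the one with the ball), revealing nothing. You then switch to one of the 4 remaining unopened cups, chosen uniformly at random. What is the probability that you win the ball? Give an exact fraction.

5/24

Your original cup holds the ball with probability 1/6, so the other 5 collectively hold it with probability 5/6.
The host can always find an empty cup to open, so this doesn't change that 5/6; it is now spread over the 4 remaining unopened cups.
P(win by switching) = (5/6) · (1/4) = 5/24.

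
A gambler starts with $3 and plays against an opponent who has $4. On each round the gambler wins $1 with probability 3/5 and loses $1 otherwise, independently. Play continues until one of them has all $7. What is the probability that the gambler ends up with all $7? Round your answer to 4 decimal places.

0.7475

Let r = q/p = (2/5)/(3/5) = 2/3. The recurrence P(i) = p·P(i+1) + q·P(i−1) with P(0)=0, P(7)=1 gives P(i) = (1 − r^i)/(1 − r^7).
P(3) = (1 − (2/3)^3) / (1 − (2/3)^7) = 1539/2059 ≈ 0.7475.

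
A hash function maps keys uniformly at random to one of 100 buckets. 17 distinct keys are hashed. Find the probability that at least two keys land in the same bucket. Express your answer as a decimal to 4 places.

0.7635

It's easier to compute the probability that all 17 are distinct.
P(all distinct) = 100/100 · 99/100 · ··· · 84/100 ≈ 0.2365.
So the probability of at least one match is 1 − 0.2365 = 0.7635.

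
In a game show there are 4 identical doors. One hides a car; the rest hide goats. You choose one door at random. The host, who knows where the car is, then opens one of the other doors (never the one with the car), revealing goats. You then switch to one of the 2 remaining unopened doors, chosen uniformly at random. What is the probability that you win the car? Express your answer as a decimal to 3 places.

0.375

Your original door holds the car with probability 1/4, so the other 3 collectively hold it with probability 3/4.
The host can always find an empty door to open, so this doesn't change that 3/4; it is now spread over the 2 remaining unopened doors.
P(win by switching) = (3/4) · (1/2) = 3/8 ≈ 0.375.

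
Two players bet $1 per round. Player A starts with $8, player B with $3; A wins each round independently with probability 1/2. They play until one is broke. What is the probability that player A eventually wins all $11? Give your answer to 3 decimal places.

0.727

With a fair step, P(i) = ½P(i−1) + ½P(i+1) with P(0)=0, P(11)=1 has the linear solution P(i) = i/11.
P(8) = 8/11 ≈ 0.727.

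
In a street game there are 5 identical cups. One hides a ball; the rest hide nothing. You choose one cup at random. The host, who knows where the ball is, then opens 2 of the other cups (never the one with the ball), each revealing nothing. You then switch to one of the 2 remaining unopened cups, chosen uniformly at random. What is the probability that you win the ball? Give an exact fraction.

Your original cup holds the ball with probability 1/5, so the other 4 collectively hold it with probability 4/5.
The host can always find 2 empty cups to open, so the reveals don't change that 4/5; it is now spread over the 2 remaining unopened cups.
P(win by switching) = (4/5) · (1/2) = 2/5.

2/5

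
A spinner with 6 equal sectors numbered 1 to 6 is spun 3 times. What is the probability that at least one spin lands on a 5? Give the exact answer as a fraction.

P(no spin lands on a 5) = (5/6)^3 = 125/216.
P(at least one) = 1 − 125/216 = 91/216.

91/216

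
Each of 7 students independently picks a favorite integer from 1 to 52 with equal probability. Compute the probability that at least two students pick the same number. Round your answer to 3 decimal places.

It's easier to compute the probability that all 7 are distinct.
P(all distinct) = 52/52 · 51/52 · ··· · 46/52 ≈ 0.656.
So the probability of at least one match is 1 − 0.656 = 0.344.

0.344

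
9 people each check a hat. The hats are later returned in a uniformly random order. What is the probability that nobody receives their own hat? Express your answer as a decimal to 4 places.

This is the derangement probability: permutations of 9 with no fixed point.
D(9) = 9! · (1 − 1/1! + 1/2! − ··· + (−1)^9/9!) = 133496.
P = 133496/362880 = 16687/45360 ≈ 0.3679.

0.3679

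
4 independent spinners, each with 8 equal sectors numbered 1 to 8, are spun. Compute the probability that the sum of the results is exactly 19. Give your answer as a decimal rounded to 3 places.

There are 8^4 = 4096 equally likely outcomes.
The number of ordered 4-tuples from {1,…,8} summing to 19 is 336.
P(sum = 19) = 336/4096 = 21/256 ≈ 0.082.

0.082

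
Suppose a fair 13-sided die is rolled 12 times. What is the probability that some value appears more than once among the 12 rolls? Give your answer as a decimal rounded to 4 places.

P(all 12 different) = 13/13 · 12/13 · ··· · 2/13 ≈ 0.0003.
P(at least two equal) = 1 − 0.0003 = 0.9997.

0.9997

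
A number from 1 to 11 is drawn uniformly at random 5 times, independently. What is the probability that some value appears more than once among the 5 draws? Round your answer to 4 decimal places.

0.6558

P(all 5 different) = 11/11 · 10/11 · ··· · 7/11 ≈ 0.3442.
P(at least two equal) = 1 − 0.3442 = 0.6558.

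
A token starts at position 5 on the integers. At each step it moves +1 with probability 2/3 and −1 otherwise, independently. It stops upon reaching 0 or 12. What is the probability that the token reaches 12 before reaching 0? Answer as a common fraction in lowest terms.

3968/4095

Let r = q/p = (1/3)/(2/3) = 1/2. The recurrence P(i) = p·P(i+1) + q·P(i−1) with P(0)=0, P(12)=1 gives P(i) = (1 − r^i)/(1 − r^12).
P(5) = (1 − (1/2)^5) / (1 − (1/2)^12) = 3968/4095.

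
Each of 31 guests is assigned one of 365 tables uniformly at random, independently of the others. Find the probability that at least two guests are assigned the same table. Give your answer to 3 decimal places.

It's easier to compute the probability that all 31 are distinct.
P(all distinct) = 365/365 · 364/365 · ··· · 335/365 ≈ 0.270.
So the probability of at least one match is 1 − 0.270 = 0.730.

0.730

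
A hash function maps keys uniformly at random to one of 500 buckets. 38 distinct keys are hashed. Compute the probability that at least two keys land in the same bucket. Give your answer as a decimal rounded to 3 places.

0.764

It's easier to compute the probability that all 38 are distinct.
P(all distinct) = 500/500 · 499/500 · ··· · 463/500 ≈ 0.236.
So the probability of at least one match is 1 − 0.236 = 0.764.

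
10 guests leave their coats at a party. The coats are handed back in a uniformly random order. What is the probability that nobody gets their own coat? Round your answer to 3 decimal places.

0.368

This is the derangement probability: permutations of 10 with no fixed point.
D(10) = 10! · (1 − 1/1! + 1/2! − ··· + (−1)^10/10!) = 1334961.
P = 1334961/3628800 = 16481/44800 ≈ 0.368.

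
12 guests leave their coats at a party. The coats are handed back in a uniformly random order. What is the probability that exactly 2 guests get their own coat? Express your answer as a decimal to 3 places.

0.184

Choose which 2 of the 12 are fixed: C(12,2) = 66 ways.
The remaining 10 must have no fixed point: D(10) = 1334961.
P = 66·1334961/479001600 = 16481/89600 ≈ 0.184.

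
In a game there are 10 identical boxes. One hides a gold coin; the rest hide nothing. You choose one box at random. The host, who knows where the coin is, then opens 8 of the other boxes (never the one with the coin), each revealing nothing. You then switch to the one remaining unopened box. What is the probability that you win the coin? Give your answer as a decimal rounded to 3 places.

Your original box holds the coin with probability 1/10, so the other 9 collectively hold it with probability 9/10.
The host can always find 8 empty boxes to open, so the reveals don't change that 9/10; it is now spread over the 1 remaining unopened box.
P(win by switching) = (9/10) · (1/1) = 9/10 ≈ 0.900.

0.900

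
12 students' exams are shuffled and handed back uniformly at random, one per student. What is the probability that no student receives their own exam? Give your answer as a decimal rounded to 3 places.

0.368

This is the derangement probability: permutations of 12 with no fixed point.
D(12) = 12! · (1 − 1/1! + 1/2! − ··· + (−1)^12/12!) = 176214841.
P = 176214841/479001600 = 16019531/43545600 ≈ 0.368.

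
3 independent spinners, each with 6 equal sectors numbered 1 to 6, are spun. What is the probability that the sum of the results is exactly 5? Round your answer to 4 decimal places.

There are 6^3 = 216 equally likely outcomes.
The number of ordered 3-tuples from {1,…,6} summing to 5 is 6.
P(sum = 5) = 6/216 = 1/36 ≈ 0.0278.

0.0278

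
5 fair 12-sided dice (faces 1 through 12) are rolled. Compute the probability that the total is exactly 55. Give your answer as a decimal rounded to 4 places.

There are 12^5 = 248832 equally likely outcomes.
The number of ordered 5-tuples from {1,…,12} summing to 55 is 126.
P(sum = 55) = 126/248832 = 7/13824 ≈ 0.0005.

0.0005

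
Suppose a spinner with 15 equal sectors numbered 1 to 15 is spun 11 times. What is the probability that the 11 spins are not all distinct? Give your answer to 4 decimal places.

0.9937

P(all 11 different) = 15/15 · 14/15 · ··· · 5/15 ≈ 0.0063.
P(at least two equal) = 1 − 0.0063 = 0.9937.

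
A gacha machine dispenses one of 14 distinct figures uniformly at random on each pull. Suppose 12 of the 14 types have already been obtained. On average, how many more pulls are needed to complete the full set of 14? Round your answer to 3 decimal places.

Starting from 12 distinct types, each trial gives a new one with probability (14−i)/14 when i types are held, so the wait for the next new type is 14/(14−i).
E = 14/2 + 14/1 = 21 ≈ 21.000.

21.000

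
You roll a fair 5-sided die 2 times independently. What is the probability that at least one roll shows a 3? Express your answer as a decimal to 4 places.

P(no roll shows a 3) = (4/5)^2 ≈ 0.6400.
P(at least one) = 1 − 0.6400 = 0.3600.

0.3600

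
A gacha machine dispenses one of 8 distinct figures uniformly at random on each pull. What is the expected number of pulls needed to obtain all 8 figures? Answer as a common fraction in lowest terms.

761/35

After i distinct types are collected, each trial gives a new one with probability (8−i)/8, so the expected wait for the next new type is 8/(8−i).
E = 8/8 + 8/7 + 8/6 + 8/5 + 8/4 + 8/3 + 8/2 + 8/1 = 761/35.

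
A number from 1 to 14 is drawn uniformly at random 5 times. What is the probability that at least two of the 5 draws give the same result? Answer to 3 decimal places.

0.553

P(all 5 different) = 14/14 · 13/14 · ··· · 10/14 ≈ 0.447.
P(at least two equal) = 1 − 0.447 = 0.553.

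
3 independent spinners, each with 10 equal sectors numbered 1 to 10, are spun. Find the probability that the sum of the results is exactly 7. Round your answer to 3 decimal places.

There are 10^3 = 1000 equally likely outcomes.
The number of ordered 3-tuples from {1,…,10} summing to 7 is 15.
P(sum = 7) = 15/1000 = 3/200 ≈ 0.015.

0.015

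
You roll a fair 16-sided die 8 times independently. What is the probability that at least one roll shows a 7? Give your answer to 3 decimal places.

0.403

P(no roll shows a 7) = (15/16)^8 ≈ 0.597.
P(at least one) = 1 − 0.597 = 0.403.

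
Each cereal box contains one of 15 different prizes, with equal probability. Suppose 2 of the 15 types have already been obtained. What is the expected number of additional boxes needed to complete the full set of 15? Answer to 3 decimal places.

47.702

Starting from 2 distinct types, each trial gives a new one with probability (15−i)/15 when i types are held, so the wait for the next new type is 15/(15−i).
E = 15/13 + 15/12 + 15/11 + 15/10 + 15/9 + 15/8 + 15/7 + 15/6 + 15/5 + 15/4 + 15/3 + 15/2 + 15/1 = 1145993/24024 ≈ 47.702.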